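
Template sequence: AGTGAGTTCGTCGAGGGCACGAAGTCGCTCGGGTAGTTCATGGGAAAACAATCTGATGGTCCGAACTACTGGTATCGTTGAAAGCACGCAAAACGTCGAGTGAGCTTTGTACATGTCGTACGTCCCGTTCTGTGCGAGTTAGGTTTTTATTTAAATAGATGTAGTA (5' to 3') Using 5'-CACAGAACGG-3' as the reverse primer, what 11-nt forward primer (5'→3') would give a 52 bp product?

The reverse primer's reverse complement CCGTTCTGTG matches the template at positions 125–134, so the product ends at position 134.
A 52 bp product then starts at position 134 − 52 + 1 = 83.
The forward primer is identical to the top strand there: AGCACGCAAAA.

5'-AGCACGCAAAA-3'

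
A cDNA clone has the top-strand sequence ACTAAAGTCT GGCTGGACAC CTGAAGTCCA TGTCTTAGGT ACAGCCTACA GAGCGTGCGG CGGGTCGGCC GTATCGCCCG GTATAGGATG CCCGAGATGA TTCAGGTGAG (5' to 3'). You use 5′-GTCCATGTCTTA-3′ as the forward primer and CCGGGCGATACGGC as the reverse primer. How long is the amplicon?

Scanning the template, GTCCATGTCTTA occurs at positions 26–37; this primer anneals to the bottom strand there with its 3' end pointing downstream.
Reverse complement of the reverse primer: GCCGTATCGCCCGG. This occurs on the top strand at positions 68–81.
The product runs from position 26 to position 81, so its length is 81 − 26 + 1 = 56 bp.

56 bp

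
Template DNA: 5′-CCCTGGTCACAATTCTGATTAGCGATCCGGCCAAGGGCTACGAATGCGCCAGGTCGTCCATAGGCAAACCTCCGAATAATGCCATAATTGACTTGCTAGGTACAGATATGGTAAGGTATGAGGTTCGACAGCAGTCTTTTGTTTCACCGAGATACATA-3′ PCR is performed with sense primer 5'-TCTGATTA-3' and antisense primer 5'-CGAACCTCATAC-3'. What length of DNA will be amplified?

114 bp

Scanning the template, TCTGATTA occurs at positions 14–21; this primer anneals to the bottom strand there with its 3' end pointing downstream.
The reverse primer's reverse complement is GTATGAGGTTCG, which matches the template at positions 116–127.
Product length = (reverse-primer end) − (forward-primer start) + 1 = 127 − 14 + 1 = 114 bp.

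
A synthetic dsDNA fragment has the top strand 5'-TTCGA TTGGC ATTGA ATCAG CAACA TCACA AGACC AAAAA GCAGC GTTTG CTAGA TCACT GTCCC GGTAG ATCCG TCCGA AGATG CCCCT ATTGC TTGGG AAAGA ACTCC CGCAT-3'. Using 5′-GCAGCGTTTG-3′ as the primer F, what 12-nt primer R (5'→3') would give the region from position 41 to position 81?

5'-TTCGGACGGATC-3'

The product's 3' end on the top strand is position 81.
The reverse primer anneals to the top strand over positions 70–81, i.e. to GATCCGTCCGAA.
Its sequence written 5'→3' is the reverse complement: TTCGGACGGATC.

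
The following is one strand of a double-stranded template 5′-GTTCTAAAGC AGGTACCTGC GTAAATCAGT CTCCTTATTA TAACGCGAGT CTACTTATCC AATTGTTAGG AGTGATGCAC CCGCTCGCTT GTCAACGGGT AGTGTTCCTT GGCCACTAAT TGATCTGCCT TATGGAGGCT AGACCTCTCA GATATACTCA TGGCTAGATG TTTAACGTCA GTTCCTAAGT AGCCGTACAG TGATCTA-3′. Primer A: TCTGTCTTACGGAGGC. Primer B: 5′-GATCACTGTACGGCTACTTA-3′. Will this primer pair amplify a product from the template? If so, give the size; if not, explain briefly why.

Primer A (TCTGTCTTACGGAGGC) does not match the top strand, and its reverse complement GCCTCCGTAAGACAGA does not match either.
With no annealing site for primer A, no amplification occurs.

No product — primer A has no binding site in the template.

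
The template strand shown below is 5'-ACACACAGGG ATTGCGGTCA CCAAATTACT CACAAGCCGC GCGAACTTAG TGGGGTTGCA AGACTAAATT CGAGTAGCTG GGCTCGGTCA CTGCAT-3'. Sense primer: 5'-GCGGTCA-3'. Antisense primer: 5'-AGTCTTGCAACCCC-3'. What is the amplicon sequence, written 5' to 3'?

5'-GCGGTCACCAAATTACTCACAAGCCGCGCGAACTTAGTGGGGTTGCAAGACT-3'

Forward primer GCGGTCA is found on the top strand at positions 14–20.
The reverse primer's reverse complement is GGGGTTGCAAGACT, which matches the template at positions 52–65.
The product is the template from position 14 through 65 (52 bp).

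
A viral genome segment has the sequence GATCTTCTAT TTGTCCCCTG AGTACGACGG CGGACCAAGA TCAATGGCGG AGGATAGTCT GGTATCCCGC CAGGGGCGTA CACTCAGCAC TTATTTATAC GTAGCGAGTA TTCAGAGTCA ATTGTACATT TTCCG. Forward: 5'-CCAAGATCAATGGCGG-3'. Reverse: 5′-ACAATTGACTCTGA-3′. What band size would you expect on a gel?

Scanning the template, CCAAGATCAATGGCGG occurs at positions 35–50; this primer anneals to the bottom strand there with its 3' end pointing downstream.
Taking the reverse complement of ACAATTGACTCTGA gives TCAGAGTCAATTGT, found at positions 112–125 on the template; the primer anneals here to the top strand with its 3' end pointing upstream.
Amplicon spans positions 35–125: 91 bp.

91 bp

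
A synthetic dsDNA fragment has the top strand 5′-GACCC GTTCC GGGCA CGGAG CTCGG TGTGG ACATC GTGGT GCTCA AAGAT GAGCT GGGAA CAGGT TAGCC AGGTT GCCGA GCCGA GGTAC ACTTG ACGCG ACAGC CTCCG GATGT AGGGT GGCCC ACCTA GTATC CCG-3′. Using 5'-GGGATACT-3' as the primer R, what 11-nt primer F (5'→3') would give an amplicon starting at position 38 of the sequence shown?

5'-GGTGCTCAAAG-3'

The reverse primer's reverse complement AGTATCCC matches the template at positions 130–137; the product starts at position 38.
The forward primer is identical to the top strand over positions 38–48: GGTGCTCAAAG.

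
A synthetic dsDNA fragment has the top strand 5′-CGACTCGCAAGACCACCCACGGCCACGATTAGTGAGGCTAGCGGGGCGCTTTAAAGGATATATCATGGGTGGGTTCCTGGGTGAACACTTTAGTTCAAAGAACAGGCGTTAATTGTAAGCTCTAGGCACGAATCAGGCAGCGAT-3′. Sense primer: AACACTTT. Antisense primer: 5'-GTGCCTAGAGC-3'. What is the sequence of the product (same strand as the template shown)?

Forward primer AACACTTT is found on the top strand at positions 84–91.
The reverse primer's reverse complement is GCTCTAGGCAC, which matches the template at positions 119–129.
The product is the template from position 84 through 129 (46 bp).

5'-AACACTTTAGTTCAAAGAACAGGCGTTAATTGTAAGCTCTAGGCAC-3'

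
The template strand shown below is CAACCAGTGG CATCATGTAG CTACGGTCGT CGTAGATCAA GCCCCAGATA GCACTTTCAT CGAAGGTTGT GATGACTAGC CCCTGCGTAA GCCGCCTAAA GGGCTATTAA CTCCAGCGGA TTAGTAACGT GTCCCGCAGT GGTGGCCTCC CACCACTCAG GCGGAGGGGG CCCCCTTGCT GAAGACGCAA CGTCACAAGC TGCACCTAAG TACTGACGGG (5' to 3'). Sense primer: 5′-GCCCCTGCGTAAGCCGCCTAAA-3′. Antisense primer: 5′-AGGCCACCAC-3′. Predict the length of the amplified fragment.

The forward primer matches the template at positions 79–100.
The reverse primer's reverse complement is GTGGTGGCCT, which matches the template at positions 139–148.
Product length = (reverse-primer end) − (forward-primer start) + 1 = 148 − 79 + 1 = 70 bp.

70 bp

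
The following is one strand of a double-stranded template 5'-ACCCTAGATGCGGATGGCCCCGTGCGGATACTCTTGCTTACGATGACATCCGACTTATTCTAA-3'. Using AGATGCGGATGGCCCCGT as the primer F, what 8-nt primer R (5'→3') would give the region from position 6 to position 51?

The product's 3' end on the top strand is position 51.
The reverse primer anneals to the top strand over positions 44–51, i.e. to TGACATCC.
Its sequence written 5'→3' is the reverse complement: GGATGTCA.

5'-GGATGTCA-3'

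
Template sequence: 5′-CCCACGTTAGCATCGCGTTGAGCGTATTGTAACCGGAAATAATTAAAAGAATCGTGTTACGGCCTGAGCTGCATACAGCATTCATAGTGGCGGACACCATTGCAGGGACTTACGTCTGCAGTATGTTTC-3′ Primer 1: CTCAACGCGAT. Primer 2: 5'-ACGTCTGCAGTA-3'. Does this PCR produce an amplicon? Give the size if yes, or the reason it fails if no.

Primer 1 (CTCAACGCGAT) has reverse complement ATCGCGTTGAG, which matches the top strand at positions 12–22; primer 1 anneals to the top strand there with its 3' end pointing upstream toward position 12.
Primer 2 (ACGTCTGCAGTA) matches the top strand directly at positions 112–123; it anneals to the bottom strand with its 3' end pointing downstream toward position 123.
The 3' ends diverge (primer 1 extends toward position 1, primer 2 toward position 129), so the primers never converge on a shared product.

No product — the primers' 3' ends point away from each other.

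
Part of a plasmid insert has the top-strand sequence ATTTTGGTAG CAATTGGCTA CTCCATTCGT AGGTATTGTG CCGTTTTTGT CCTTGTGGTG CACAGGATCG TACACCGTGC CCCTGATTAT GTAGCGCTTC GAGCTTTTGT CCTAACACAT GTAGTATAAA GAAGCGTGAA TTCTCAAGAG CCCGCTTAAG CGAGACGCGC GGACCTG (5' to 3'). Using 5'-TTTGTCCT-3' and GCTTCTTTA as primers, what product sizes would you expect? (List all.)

90 bp, 30 bp

The forward primer TTTGTCCT matches the top strand at positions 46–53, 106–113.
The reverse primer's reverse complement is TAAAGAAGC, matching at positions 127–135.
Each forward site pairs with the reverse site to give a product ending at position 135: sizes 90, 30 bp.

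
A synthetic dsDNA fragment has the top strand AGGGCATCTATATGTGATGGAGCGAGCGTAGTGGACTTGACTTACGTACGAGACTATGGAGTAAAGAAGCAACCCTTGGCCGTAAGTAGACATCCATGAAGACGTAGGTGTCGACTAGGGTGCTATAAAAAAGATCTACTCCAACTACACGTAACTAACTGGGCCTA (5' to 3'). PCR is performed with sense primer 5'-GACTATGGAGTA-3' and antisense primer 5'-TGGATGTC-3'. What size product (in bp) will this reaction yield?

45 bp

Scanning the template, GACTATGGAGTA occurs at positions 52–63; this primer anneals to the bottom strand there with its 3' end pointing downstream.
The reverse primer's reverse complement is GACATCCA, which matches the template at positions 89–96.
Product length = (reverse-primer end) − (forward-primer start) + 1 = 96 − 52 + 1 = 45 bp.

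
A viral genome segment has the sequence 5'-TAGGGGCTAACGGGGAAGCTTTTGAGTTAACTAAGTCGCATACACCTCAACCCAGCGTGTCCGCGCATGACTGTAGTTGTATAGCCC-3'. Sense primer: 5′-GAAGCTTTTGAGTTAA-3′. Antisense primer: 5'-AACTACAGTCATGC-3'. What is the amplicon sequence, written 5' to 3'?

5'-GAAGCTTTTGAGTTAACTAAGTCGCATACACCTCAACCCAGCGTGTCCGCGCATGACTGTAGTT-3'

Forward primer GAAGCTTTTGAGTTAA is found on the top strand at positions 15–30.
The reverse primer's reverse complement is GCATGACTGTAGTT, which matches the template at positions 65–78.
The product is the template from position 15 through 78 (64 bp).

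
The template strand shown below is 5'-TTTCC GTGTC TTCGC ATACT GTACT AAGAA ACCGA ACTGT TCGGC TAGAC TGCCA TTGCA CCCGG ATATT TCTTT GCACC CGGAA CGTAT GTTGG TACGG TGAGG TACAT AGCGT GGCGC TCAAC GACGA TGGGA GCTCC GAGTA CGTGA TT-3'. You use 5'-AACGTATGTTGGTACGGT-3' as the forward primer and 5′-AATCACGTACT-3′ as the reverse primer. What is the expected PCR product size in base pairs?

Forward primer AACGTATGTTGGTACGGT is found on the top strand at positions 84–101.
Taking the reverse complement of AATCACGTACT gives AGTACGTGATT, found at positions 142–152 on the template; the primer anneals here to the top strand with its 3' end pointing upstream.
The product runs from position 84 to position 152, so its length is 152 − 84 + 1 = 69 bp.

69 bp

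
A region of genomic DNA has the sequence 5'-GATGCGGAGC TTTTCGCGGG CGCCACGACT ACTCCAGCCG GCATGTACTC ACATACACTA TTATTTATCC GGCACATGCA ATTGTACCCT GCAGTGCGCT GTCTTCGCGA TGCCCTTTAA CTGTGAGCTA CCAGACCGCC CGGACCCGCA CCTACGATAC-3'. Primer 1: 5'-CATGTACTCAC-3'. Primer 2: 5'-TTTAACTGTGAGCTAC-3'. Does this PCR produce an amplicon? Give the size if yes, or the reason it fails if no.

Primer 1 (CATGTACTCAC) matches the top strand at positions 42–52 (3' end points downstream).
Primer 2 (TTTAACTGTGAGCTAC) also matches the top strand directly, at positions 116–131 — its reverse complement GTAGCTCACAGTTAAA is not present.
Both primers anneal to the bottom strand with 3' ends pointing the same way, so neither can prime synthesis back toward the other.

No product — both primers anneal to the same strand and extend in the same direction.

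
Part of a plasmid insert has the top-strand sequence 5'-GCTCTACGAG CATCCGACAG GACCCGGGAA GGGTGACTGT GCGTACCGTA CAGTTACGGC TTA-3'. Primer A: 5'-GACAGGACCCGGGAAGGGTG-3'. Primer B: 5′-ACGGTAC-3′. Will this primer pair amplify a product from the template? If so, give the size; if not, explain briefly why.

Primer A (GACAGGACCCGGGAAGGGTG) matches the top strand at positions 16–35; it acts as a forward primer.
Primer B's reverse complement is GTACCGT, matching the top strand at positions 43–49; it acts as a reverse primer.
The 3' ends face each other across positions 16–49, giving a 34 bp product.

Yes — a 34 bp product.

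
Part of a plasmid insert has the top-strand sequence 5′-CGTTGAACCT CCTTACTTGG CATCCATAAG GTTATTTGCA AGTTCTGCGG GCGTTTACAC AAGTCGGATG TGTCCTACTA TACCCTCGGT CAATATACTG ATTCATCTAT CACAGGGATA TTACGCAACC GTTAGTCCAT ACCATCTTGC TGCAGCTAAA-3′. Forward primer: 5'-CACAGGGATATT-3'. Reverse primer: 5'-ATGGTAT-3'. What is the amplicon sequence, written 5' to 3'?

The forward primer matches the template at positions 111–122.
The reverse primer's reverse complement is ATACCAT, which matches the template at positions 139–145.
The product is the template from position 111 through 145 (35 bp).

5'-CACAGGGATATTACGCAACCGTTAGTCCATACCAT-3'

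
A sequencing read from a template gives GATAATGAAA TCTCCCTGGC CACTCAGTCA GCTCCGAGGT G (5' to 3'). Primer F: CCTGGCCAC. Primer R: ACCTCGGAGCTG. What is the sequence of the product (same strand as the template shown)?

The forward primer matches the template at positions 15–23.
The reverse primer's reverse complement is CAGCTCCGAGGT, which matches the template at positions 29–40.
The product is the template from position 15 through 40 (26 bp).

5'-CCTGGCCACTCAGTCAGCTCCGAGGT-3'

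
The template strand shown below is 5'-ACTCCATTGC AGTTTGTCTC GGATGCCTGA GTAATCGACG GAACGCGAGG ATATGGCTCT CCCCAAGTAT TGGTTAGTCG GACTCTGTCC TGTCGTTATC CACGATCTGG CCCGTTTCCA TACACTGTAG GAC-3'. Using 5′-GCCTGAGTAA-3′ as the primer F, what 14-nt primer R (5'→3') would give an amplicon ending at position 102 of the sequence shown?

5'-TGGATAACGACAGG-3'

The forward primer binds at positions 25–34; the product's 3' end on the top strand is position 102.
The reverse primer anneals to the top strand over positions 89–102, i.e. to CCTGTCGTTATCCA.
Its sequence written 5'→3' is the reverse complement: TGGATAACGACAGG.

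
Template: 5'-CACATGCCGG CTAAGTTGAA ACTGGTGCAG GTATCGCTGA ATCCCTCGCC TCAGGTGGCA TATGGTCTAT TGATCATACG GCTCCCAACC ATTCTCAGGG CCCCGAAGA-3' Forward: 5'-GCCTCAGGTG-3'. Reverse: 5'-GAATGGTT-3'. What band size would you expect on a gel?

The forward primer matches the template at positions 48–57.
Reverse complement of the reverse primer: AACCATTC. This occurs on the top strand at positions 87–94.
Amplicon spans positions 48–94: 47 bp.

47 bp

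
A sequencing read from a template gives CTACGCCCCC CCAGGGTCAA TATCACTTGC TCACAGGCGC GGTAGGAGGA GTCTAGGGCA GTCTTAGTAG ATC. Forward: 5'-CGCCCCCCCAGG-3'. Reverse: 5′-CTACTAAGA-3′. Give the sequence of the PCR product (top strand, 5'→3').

The forward primer matches the template at positions 4–15.
The reverse primer's reverse complement is TCTTAGTAG, which matches the template at positions 62–70.
The product is the template from position 4 through 70 (67 bp).

5'-CGCCCCCCCAGGGTCAATATCACTTGCTCACAGGCGCGGTAGGAGGAGTCTAGGGCAGTCTTAGTAG-3'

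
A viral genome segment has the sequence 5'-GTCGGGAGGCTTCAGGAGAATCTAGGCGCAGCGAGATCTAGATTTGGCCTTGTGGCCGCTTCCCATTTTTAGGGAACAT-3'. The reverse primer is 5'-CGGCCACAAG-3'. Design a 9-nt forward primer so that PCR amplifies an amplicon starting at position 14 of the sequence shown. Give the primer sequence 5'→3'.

5'-AGGAGAATC-3'

The reverse primer's reverse complement CTTGTGGCCG matches the template at positions 49–58; the product starts at position 14.
The forward primer is identical to the top strand over positions 14–22: AGGAGAATC.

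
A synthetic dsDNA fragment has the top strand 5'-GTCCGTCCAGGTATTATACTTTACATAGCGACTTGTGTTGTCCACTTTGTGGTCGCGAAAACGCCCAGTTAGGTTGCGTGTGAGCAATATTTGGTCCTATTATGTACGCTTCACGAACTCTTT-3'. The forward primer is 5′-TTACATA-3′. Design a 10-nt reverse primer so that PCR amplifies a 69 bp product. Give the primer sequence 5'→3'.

The forward primer binds at positions 21–27, so a 69 bp product ends at position 21 + 69 − 1 = 89.
The reverse primer anneals to the top strand over positions 80–89, i.e. to GTGAGCAATA.
Its sequence written 5'→3' is the reverse complement: TATTGCTCAC.

5'-TATTGCTCAC-3'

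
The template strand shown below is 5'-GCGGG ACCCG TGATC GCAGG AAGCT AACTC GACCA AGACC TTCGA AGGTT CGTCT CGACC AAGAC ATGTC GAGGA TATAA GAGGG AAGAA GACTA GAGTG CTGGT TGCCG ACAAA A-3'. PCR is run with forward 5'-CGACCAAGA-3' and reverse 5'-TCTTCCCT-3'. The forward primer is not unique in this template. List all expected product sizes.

The forward primer CGACCAAGA matches the top strand at positions 30–38, 56–64.
The reverse primer's reverse complement is AGGGAAGA, matching at positions 82–89.
Each forward site pairs with the reverse site to give a product ending at position 89: sizes 60, 34 bp.

60 bp, 34 bp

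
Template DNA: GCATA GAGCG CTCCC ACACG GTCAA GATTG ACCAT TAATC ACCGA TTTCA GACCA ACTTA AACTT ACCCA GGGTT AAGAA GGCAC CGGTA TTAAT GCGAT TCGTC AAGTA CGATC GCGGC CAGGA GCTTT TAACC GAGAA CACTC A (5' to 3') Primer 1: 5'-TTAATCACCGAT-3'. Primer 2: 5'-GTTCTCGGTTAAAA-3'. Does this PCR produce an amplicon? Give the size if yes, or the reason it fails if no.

Yes — a 107 bp product.

Primer 1 (TTAATCACCGAT) matches the top strand at positions 35–46; it acts as a forward primer.
Primer 2's reverse complement is TTTTAACCGAGAAC, matching the top strand at positions 128–141; it acts as a reverse primer.
The 3' ends face each other across positions 35–141, giving a 107 bp product.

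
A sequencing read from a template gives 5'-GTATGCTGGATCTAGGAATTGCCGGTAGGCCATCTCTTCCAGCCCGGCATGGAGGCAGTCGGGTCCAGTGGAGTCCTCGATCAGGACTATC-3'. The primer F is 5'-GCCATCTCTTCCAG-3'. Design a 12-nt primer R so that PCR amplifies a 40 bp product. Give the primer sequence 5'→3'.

The forward primer binds at positions 29–42, so a 40 bp product ends at position 29 + 40 − 1 = 68.
The reverse primer anneals to the top strand over positions 57–68, i.e. to AGTCGGGTCCAG.
Its sequence written 5'→3' is the reverse complement: CTGGACCCGACT.

5'-CTGGACCCGACT-3'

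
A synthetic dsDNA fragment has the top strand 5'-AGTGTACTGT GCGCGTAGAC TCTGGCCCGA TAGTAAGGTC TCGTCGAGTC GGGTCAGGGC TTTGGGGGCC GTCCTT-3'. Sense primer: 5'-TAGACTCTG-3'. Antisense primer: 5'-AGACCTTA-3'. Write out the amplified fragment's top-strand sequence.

Forward primer TAGACTCTG is found on the top strand at positions 16–24.
Reverse complement of the reverse primer: TAAGGTCT. This occurs on the top strand at positions 34–41.
The product is the template from position 16 through 41 (26 bp).

5'-TAGACTCTGGCCCGATAGTAAGGTCT-3'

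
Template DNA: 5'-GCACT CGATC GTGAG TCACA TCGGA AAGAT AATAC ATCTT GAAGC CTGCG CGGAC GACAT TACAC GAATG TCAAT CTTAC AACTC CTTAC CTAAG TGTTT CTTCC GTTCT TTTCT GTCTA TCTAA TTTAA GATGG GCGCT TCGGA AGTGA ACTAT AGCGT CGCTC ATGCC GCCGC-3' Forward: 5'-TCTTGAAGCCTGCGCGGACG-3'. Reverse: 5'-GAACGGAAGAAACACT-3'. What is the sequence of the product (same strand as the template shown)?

The forward primer matches the template at positions 37–56.
The reverse primer's reverse complement is AGTGTTTCTTCCGTTC, which matches the template at positions 94–109.
The product is the template from position 37 through 109 (73 bp).

5'-TCTTGAAGCCTGCGCGGACGACATTACACGAATGTCAATCTTACAACTCCTTACCTAAGTGTTTCTTCCGTTC-3'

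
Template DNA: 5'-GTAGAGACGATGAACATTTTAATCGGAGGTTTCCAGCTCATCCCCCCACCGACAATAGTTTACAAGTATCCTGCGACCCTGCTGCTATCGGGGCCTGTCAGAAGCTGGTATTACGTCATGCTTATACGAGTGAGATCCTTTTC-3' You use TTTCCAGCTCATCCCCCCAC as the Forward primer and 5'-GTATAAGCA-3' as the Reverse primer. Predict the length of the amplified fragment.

The forward primer matches the template at positions 30–49.
The reverse primer's reverse complement is TGCTTATAC, which matches the template at positions 119–127.
Amplicon spans positions 30–127: 98 bp.

98 bp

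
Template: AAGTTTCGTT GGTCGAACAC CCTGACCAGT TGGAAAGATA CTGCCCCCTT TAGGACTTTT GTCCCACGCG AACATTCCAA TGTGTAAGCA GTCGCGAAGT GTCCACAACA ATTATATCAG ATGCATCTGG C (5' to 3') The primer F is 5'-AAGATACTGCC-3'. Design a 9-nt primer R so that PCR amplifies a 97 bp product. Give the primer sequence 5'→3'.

5'-GCCAGATGC-3'

The forward primer binds at positions 35–45, so a 97 bp product ends at position 35 + 97 − 1 = 131.
The reverse primer anneals to the top strand over positions 123–131, i.e. to GCATCTGGC.
Its sequence written 5'→3' is the reverse complement: GCCAGATGC.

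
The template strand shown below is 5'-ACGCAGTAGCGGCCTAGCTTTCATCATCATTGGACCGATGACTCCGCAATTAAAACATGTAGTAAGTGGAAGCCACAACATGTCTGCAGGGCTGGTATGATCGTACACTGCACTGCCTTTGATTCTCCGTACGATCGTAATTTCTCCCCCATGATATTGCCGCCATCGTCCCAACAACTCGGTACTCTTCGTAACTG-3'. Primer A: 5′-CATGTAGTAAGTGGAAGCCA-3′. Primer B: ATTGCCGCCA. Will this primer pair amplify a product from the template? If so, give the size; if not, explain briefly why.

Primer A (CATGTAGTAAGTGGAAGCCA) matches the top strand at positions 56–75 (3' end points downstream).
Primer B (ATTGCCGCCA) also matches the top strand directly, at positions 156–165 — its reverse complement TGGCGGCAAT is not present.
Both primers anneal to the bottom strand with 3' ends pointing the same way, so neither can prime synthesis back toward the other.

No product — both primers anneal to the same strand and extend in the same direction.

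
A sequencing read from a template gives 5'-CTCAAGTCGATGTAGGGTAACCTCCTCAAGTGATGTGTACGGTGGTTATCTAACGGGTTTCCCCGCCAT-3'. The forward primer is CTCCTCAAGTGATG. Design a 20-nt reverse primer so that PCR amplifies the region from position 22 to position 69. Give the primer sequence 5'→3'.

The product's 3' end on the top strand is position 69.
The reverse primer anneals to the top strand over positions 50–69, i.e. to CTAACGGGTTTCCCCGCCAT.
Its sequence written 5'→3' is the reverse complement: ATGGCGGGGAAACCCGTTAG.

5'-ATGGCGGGGAAACCCGTTAG-3'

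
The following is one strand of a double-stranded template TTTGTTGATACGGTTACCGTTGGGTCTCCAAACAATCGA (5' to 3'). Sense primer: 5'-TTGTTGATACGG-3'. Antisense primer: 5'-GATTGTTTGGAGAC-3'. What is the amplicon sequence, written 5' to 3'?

5'-TTGTTGATACGGTTACCGTTGGGTCTCCAAACAATC-3'

The forward primer matches the template at positions 2–13.
The reverse primer's reverse complement is GTCTCCAAACAATC, which matches the template at positions 24–37.
The product is the template from position 2 through 37 (36 bp).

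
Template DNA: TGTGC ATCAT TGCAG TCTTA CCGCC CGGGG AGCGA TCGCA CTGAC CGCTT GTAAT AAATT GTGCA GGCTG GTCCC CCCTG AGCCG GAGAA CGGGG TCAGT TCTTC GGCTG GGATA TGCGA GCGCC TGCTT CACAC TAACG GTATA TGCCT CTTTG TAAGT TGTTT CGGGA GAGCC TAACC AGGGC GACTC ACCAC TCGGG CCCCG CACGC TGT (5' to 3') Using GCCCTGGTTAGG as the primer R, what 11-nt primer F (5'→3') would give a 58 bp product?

The reverse primer's reverse complement CCTAACCAGGGC matches the template at positions 174–185, so the product ends at position 185.
A 58 bp product then starts at position 185 − 58 + 1 = 128.
The forward primer is identical to the top strand there: CTTCACACTAA.

5'-CTTCACACTAA-3'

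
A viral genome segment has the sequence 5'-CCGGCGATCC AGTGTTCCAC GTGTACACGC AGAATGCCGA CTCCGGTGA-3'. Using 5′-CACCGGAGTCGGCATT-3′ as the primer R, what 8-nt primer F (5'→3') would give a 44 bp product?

The reverse primer's reverse complement AATGCCGACTCCGGTG matches the template at positions 33–48, so the product ends at position 48.
A 44 bp product then starts at position 48 − 44 + 1 = 5.
The forward primer is identical to the top strand there: CGATCCAG.

5'-CGATCCAG-3'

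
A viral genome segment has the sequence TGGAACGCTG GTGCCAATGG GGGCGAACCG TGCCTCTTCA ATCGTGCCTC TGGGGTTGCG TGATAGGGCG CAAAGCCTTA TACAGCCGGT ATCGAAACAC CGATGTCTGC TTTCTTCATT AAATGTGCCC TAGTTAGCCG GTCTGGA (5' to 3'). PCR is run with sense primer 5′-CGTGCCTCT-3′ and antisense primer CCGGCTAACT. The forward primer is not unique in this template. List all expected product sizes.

113 bp, 99 bp

The forward primer CGTGCCTCT matches the top strand at positions 29–37, 43–51.
The reverse primer's reverse complement is AGTTAGCCGG, matching at positions 132–141.
Each forward site pairs with the reverse site to give a product ending at position 141: sizes 113, 99 bp.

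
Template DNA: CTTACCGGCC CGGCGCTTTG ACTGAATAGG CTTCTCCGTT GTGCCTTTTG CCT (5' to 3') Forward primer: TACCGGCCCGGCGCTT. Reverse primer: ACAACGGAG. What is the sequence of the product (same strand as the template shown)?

Forward primer TACCGGCCCGGCGCTT is found on the top strand at positions 3–18.
Reverse complement of the reverse primer: CTCCGTTGT. This occurs on the top strand at positions 34–42.
The product is the template from position 3 through 42 (40 bp).

5'-TACCGGCCCGGCGCTTTGACTGAATAGGCTTCTCCGTTGT-3'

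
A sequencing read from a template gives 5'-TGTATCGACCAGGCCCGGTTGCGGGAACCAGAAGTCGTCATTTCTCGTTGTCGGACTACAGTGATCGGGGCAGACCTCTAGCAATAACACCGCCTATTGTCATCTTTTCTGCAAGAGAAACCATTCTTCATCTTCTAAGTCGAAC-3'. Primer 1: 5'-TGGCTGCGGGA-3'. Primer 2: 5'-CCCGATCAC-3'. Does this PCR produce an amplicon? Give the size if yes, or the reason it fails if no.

No product — primer 1 has no binding site in the template.

Primer 1 (TGGCTGCGGGA) does not match the top strand, and its reverse complement TCCCGCAGCCA does not match either.
With no annealing site for primer 1, no amplification occurs.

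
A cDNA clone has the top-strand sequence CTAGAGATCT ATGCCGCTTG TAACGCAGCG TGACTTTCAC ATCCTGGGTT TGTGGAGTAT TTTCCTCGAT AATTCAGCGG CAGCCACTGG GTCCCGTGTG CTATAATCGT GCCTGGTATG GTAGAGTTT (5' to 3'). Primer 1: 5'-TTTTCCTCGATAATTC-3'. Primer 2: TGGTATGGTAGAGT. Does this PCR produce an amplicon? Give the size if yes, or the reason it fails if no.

Primer 1 (TTTTCCTCGATAATTC) matches the top strand at positions 60–75 (3' end points downstream).
Primer 2 (TGGTATGGTAGAGT) also matches the top strand directly, at positions 114–127 — its reverse complement ACTCTACCATACCA is not present.
Both primers anneal to the bottom strand with 3' ends pointing the same way, so neither can prime synthesis back toward the other.

No product — both primers anneal to the same strand and extend in the same direction.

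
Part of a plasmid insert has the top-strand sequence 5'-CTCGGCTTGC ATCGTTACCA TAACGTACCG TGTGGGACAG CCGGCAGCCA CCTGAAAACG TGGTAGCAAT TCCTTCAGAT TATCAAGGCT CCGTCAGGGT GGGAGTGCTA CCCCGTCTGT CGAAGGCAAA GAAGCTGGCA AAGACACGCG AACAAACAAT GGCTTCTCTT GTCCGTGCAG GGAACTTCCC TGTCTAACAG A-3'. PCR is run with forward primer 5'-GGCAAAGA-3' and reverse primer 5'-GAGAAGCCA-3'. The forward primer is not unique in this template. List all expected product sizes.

44 bp, 32 bp

The forward primer GGCAAAGA matches the top strand at positions 125–132, 137–144.
The reverse primer's reverse complement is TGGCTTCTC, matching at positions 160–168.
Each forward site pairs with the reverse site to give a product ending at position 168: sizes 44, 32 bp.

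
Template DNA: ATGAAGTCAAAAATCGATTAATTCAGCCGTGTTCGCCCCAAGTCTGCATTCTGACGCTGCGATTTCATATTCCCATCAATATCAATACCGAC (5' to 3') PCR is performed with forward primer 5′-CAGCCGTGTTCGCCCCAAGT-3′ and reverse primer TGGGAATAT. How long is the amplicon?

52 bp

Forward primer CAGCCGTGTTCGCCCCAAGT is found on the top strand at positions 24–43.
Taking the reverse complement of TGGGAATAT gives ATATTCCCA, found at positions 67–75 on the template; the primer anneals here to the top strand with its 3' end pointing upstream.
The product runs from position 24 to position 75, so its length is 75 − 24 + 1 = 52 bp.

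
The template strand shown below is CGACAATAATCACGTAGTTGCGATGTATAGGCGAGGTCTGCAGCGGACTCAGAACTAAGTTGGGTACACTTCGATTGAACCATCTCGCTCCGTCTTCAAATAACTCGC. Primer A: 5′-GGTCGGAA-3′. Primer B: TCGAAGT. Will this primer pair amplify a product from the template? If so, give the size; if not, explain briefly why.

Primer A (GGTCGGAA) does not match the top strand, and its reverse complement TTCCGACC does not match either.
With no annealing site for primer A, no amplification occurs.

No product — primer A has no binding site in the template.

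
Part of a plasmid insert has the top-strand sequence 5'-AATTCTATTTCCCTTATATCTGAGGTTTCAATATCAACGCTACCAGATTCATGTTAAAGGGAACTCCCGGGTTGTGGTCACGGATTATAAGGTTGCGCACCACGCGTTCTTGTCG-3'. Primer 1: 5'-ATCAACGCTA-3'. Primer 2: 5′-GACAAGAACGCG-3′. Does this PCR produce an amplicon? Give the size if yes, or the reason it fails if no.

Yes — an 82 bp product.

Primer 1 (ATCAACGCTA) matches the top strand at positions 33–42; it acts as a forward primer.
Primer 2's reverse complement is CGCGTTCTTGTC, matching the top strand at positions 103–114; it acts as a reverse primer.
The 3' ends face each other across positions 33–114, giving an 82 bp product.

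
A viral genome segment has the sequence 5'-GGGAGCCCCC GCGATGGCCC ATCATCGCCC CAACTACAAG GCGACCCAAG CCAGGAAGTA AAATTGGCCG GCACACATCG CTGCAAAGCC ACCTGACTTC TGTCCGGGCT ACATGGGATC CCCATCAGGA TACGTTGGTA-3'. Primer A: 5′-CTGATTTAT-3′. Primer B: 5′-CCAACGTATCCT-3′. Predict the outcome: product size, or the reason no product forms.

Primer A (CTGATTTAT) does not match the top strand, and its reverse complement ATAAATCAG does not match either.
With no annealing site for primer A, no amplification occurs.

No product — primer A has no binding site in the template.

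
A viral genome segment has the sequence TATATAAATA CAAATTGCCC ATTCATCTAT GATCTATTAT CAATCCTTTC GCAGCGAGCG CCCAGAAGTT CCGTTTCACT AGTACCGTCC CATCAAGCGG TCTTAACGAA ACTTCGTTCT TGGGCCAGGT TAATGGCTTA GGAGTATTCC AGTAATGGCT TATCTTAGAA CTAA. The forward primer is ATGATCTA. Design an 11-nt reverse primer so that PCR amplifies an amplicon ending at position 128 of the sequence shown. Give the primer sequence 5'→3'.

The forward primer binds at positions 29–36; the product's 3' end on the top strand is position 128.
The reverse primer anneals to the top strand over positions 118–128, i.e. to TCTTGGGCCAG.
Its sequence written 5'→3' is the reverse complement: CTGGCCCAAGA.

5'-CTGGCCCAAGA-3'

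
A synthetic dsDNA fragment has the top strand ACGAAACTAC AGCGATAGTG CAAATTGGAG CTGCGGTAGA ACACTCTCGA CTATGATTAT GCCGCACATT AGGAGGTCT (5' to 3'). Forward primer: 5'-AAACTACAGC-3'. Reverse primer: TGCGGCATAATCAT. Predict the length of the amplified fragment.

63 bp

The forward primer matches the template at positions 4–13.
The reverse primer's reverse complement is ATGATTATGCCGCA, which matches the template at positions 53–66.
Product length = (reverse-primer end) − (forward-primer start) + 1 = 66 − 4 + 1 = 63 bp.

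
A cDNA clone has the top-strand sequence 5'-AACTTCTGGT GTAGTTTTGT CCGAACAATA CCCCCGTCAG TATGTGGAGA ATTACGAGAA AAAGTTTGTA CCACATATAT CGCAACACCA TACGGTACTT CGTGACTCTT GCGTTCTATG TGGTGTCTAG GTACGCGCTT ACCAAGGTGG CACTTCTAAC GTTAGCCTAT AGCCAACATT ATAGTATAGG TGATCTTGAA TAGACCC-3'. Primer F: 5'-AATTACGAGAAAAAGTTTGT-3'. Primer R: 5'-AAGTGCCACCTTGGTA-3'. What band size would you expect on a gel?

106 bp

Scanning the template, AATTACGAGAAAAAGTTTGT occurs at positions 50–69; this primer anneals to the bottom strand there with its 3' end pointing downstream.
The reverse primer's reverse complement is TACCAAGGTGGCACTT, which matches the template at positions 140–155.
Amplicon spans positions 50–155: 106 bp.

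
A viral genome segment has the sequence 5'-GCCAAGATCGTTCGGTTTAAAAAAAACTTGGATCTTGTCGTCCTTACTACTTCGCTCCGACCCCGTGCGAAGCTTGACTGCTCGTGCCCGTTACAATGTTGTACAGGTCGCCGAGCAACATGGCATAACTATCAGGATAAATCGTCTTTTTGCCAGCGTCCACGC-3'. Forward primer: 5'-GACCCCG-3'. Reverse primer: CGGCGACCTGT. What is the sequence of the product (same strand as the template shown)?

5'-GACCCCGTGCGAAGCTTGACTGCTCGTGCCCGTTACAATGTTGTACAGGTCGCCG-3'

The forward primer matches the template at positions 59–65.
The reverse primer's reverse complement is ACAGGTCGCCG, which matches the template at positions 103–113.
The product is the template from position 59 through 113 (55 bp).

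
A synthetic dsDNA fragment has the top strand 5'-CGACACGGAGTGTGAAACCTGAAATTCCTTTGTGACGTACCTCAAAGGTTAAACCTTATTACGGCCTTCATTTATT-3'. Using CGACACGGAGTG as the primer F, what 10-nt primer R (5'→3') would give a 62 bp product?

5'-GTAATAAGGT-3'

The forward primer binds at positions 1–12, so a 62 bp product ends at position 1 + 62 − 1 = 62.
The reverse primer anneals to the top strand over positions 53–62, i.e. to ACCTTATTAC.
Its sequence written 5'→3' is the reverse complement: GTAATAAGGT.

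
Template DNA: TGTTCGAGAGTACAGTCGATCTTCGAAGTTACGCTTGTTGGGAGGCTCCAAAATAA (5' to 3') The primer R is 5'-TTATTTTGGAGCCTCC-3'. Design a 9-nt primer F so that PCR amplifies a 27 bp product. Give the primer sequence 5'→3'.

5'-TACGCTTGT-3'

The reverse primer's reverse complement GGAGGCTCCAAAATAA matches the template at positions 41–56, so the product ends at position 56.
A 27 bp product then starts at position 56 − 27 + 1 = 30.
The forward primer is identical to the top strand there: TACGCTTGT.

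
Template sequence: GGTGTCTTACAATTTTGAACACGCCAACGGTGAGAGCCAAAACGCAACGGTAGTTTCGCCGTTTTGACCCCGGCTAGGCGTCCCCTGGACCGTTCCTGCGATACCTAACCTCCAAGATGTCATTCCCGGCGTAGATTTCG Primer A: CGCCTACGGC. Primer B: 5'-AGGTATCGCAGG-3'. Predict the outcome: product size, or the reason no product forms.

Primer A (CGCCTACGGC) does not match the top strand, and its reverse complement GCCGTAGGCG does not match either.
With no annealing site for primer A, no amplification occurs.

No product — primer A has no binding site in the template.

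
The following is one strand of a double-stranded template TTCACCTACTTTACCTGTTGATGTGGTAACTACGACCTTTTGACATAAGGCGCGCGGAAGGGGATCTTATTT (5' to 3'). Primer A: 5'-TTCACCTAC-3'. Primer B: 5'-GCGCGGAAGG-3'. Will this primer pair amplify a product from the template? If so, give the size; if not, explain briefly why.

No product — both primers anneal to the same strand and extend in the same direction.

Primer A (TTCACCTAC) matches the top strand at positions 1–9 (3' end points downstream).
Primer B (GCGCGGAAGG) also matches the top strand directly, at positions 52–61 — its reverse complement CCTTCCGCGC is not present.
Both primers anneal to the bottom strand with 3' ends pointing the same way, so neither can prime synthesis back toward the other.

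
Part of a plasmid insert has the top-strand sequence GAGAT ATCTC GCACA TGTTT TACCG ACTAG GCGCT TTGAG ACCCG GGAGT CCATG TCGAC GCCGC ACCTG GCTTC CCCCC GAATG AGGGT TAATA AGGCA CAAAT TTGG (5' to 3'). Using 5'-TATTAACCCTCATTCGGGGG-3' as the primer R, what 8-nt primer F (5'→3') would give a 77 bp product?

The reverse primer's reverse complement CCCCCGAATGAGGGTTAATA matches the template at positions 76–95, so the product ends at position 95.
A 77 bp product then starts at position 95 − 77 + 1 = 19.
The forward primer is identical to the top strand there: TTTACCGA.

5'-TTTACCGA-3'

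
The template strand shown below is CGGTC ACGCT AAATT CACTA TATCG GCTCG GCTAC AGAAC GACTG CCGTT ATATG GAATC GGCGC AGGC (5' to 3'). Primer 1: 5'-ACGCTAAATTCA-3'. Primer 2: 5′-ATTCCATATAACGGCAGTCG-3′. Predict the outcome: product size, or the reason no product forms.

Primer 1 (ACGCTAAATTCA) matches the top strand at positions 6–17; it acts as a forward primer.
Primer 2's reverse complement is CGACTGCCGTTATATGGAAT, matching the top strand at positions 40–59; it acts as a reverse primer.
The 3' ends face each other across positions 6–59, giving a 54 bp product.

Yes — a 54 bp product.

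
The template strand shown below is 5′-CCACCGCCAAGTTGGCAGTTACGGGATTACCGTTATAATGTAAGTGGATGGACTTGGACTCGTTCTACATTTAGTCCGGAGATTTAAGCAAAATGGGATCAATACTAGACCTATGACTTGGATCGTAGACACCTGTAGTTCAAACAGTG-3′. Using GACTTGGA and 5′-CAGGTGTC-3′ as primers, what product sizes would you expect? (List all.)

The forward primer GACTTGGA matches the top strand at positions 51–58, 115–122.
The reverse primer's reverse complement is GACACCTG, matching at positions 128–135.
Each forward site pairs with the reverse site to give a product ending at position 135: sizes 85, 21 bp.

85 bp, 21 bp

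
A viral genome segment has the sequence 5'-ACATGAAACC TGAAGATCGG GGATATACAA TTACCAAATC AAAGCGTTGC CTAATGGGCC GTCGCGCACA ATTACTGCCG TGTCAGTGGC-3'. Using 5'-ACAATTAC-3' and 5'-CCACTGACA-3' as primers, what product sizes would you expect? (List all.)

The forward primer ACAATTAC matches the top strand at positions 27–34, 68–75.
The reverse primer's reverse complement is TGTCAGTGG, matching at positions 81–89.
Each forward site pairs with the reverse site to give a product ending at position 89: sizes 63, 22 bp.

63 bp, 22 bp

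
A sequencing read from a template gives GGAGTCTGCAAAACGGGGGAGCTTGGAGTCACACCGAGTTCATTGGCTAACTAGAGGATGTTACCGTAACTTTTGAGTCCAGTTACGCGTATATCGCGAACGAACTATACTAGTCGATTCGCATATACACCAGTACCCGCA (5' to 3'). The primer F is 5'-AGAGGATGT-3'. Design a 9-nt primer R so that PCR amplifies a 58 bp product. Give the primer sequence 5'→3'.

The forward primer binds at positions 53–61, so a 58 bp product ends at position 53 + 58 − 1 = 110.
The reverse primer anneals to the top strand over positions 102–110, i.e. to GAACTATAC.
Its sequence written 5'→3' is the reverse complement: GTATAGTTC.

5'-GTATAGTTC-3'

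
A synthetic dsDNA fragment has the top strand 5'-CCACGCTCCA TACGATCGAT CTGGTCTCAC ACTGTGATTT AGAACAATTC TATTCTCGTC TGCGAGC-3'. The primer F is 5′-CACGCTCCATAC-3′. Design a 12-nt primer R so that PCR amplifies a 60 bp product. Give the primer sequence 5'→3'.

5'-AGACGAGAATAG-3'

The forward primer binds at positions 2–13, so a 60 bp product ends at position 2 + 60 − 1 = 61.
The reverse primer anneals to the top strand over positions 50–61, i.e. to CTATTCTCGTCT.
Its sequence written 5'→3' is the reverse complement: AGACGAGAATAG.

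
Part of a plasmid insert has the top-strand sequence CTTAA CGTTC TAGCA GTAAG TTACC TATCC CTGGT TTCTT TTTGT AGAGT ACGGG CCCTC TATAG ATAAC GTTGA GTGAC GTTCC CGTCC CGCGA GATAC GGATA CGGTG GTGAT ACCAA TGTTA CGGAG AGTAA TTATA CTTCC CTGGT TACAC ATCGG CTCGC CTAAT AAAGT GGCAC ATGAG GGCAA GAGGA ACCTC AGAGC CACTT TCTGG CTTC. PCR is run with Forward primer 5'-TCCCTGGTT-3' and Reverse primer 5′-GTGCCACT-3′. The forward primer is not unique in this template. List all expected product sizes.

The forward primer TCCCTGGTT matches the top strand at positions 28–36, 143–151.
The reverse primer's reverse complement is AGTGGCAC, matching at positions 173–180.
Each forward site pairs with the reverse site to give a product ending at position 180: sizes 153, 38 bp.

153 bp, 38 bp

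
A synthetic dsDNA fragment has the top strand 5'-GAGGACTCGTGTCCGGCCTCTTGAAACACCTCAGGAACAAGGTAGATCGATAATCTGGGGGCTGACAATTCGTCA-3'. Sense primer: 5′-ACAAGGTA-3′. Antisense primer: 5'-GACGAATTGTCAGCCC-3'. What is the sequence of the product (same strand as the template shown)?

5'-ACAAGGTAGATCGATAATCTGGGGGCTGACAATTCGTC-3'

Scanning the template, ACAAGGTA occurs at positions 37–44; this primer anneals to the bottom strand there with its 3' end pointing downstream.
Taking the reverse complement of GACGAATTGTCAGCCC gives GGGCTGACAATTCGTC, found at positions 59–74 on the template; the primer anneals here to the top strand with its 3' end pointing upstream.
The product is the template from position 37 through 74 (38 bp).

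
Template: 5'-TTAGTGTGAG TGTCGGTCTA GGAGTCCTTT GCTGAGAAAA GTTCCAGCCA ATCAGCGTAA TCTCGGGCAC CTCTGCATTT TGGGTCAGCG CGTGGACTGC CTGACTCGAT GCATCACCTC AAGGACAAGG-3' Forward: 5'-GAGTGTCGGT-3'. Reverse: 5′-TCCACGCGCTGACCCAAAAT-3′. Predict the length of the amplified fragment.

89 bp

Forward primer GAGTGTCGGT is found on the top strand at positions 8–17.
Reverse complement of the reverse primer: ATTTTGGGTCAGCGCGTGGA. This occurs on the top strand at positions 77–96.
The product runs from position 8 to position 96, so its length is 96 − 8 + 1 = 89 bp.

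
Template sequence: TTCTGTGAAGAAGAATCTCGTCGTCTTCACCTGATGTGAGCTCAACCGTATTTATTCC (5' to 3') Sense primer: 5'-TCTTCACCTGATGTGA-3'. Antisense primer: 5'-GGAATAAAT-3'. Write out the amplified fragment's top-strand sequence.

5'-TCTTCACCTGATGTGAGCTCAACCGTATTTATTCC-3'

Forward primer TCTTCACCTGATGTGA is found on the top strand at positions 24–39.
Reverse complement of the reverse primer: ATTTATTCC. This occurs on the top strand at positions 50–58.
The product is the template from position 24 through 58 (35 bp).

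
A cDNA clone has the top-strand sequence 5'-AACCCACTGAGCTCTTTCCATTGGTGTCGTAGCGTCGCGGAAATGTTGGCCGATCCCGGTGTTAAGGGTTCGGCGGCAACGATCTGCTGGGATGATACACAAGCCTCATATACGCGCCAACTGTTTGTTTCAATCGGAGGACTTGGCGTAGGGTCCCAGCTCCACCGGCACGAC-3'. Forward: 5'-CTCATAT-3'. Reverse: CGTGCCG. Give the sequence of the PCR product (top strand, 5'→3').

5'-CTCATATACGCGCCAACTGTTTGTTTCAATCGGAGGACTTGGCGTAGGGTCCCAGCTCCACCGGCACG-3'

Forward primer CTCATAT is found on the top strand at positions 105–111.
Taking the reverse complement of CGTGCCG gives CGGCACG, found at positions 166–172 on the template; the primer anneals here to the top strand with its 3' end pointing upstream.
The product is the template from position 105 through 172 (68 bp).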